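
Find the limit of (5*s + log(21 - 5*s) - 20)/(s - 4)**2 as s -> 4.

Direct substitution gives 0/0.
Apply L'Hôpital: lim (5 - 5/(21 - 5*s))/(2*s - 8), still 0/0.
After 2 applications of L'Hôpital's rule the quotient is (-25/(21 - 5*s)^2)/(2); substituting s = 4 gives -25/2.

-25/2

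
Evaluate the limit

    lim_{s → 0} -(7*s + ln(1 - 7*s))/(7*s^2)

7/2

Direct substitution gives 0/0.
Apply L'Hôpital: lim (7 - 7/(1 - 7*s))/(-14*s), still 0/0.
After 2 applications of L'Hôpital's rule the quotient is (-49/(1 - 7*s)^2)/(-14); substituting s = 0 gives 7/2.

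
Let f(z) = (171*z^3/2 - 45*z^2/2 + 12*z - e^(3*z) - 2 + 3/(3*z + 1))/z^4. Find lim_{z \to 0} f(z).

1917/8

Substitution gives 0/0; apply L'Hôpital's rule 4 times.
After differentiating numerator and denominator 4 times the quotient is (-81*e^(3*z) + 5832/(3*z + 1)^5)/(24); at z = 0 this is 1917/8.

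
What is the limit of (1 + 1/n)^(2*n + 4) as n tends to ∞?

e^(2)

Let L be the limit and take ln: ln L = lim (2n + 4)·ln(1 + 1/n) = lim (2n + 4)·(1/n + O(1/n²)) = 2.
Hence L = e^(2).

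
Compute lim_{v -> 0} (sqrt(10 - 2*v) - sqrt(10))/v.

-√(10)/10

A 0/0 form; rationalise with √(10 - 2v) + √10. This collapses the numerator to -2v, leaving -2/(√(10 - 2v) + √10) → -2/(2√10) = -√(10)/10.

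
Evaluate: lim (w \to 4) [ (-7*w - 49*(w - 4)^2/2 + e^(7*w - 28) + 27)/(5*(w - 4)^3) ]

343/30

Direct substitution gives 0/0.
Apply L'Hôpital: lim (-49*w + 7*e^(7*w - 28) + 189)/(15*(w - 4)^2), still 0/0.
Apply L'Hôpital: lim (49*e^(7*w - 28) - 49)/(30*w - 120), still 0/0.
After 3 applications of L'Hôpital's rule the quotient is (343*e^(7*w - 28))/(30); substituting w = 4 gives 343/30.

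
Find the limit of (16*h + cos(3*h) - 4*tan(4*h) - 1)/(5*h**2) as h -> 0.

Substitution gives 0/0; apply L'Hôpital's rule 2 times.
After differentiating numerator and denominator 2 times the quotient is (-9*cos(3*h) - 128*tan(4*h)/cos(4*h)^2)/(10); at h = 0 this is -9/10.

-9/10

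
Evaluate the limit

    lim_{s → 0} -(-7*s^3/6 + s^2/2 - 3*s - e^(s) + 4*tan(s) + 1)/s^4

Substitution gives 0/0; apply L'Hôpital's rule 4 times.
After differentiating numerator and denominator 4 times the quotient is (-e^(s) + 96*tan(s)^5 + 160*tan(s)^3 + 64*tan(s))/(-24); at s = 0 this is 1/24.

1/24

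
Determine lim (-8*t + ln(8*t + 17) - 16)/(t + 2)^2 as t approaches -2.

-32

Direct substitution gives 0/0.
Apply L'Hôpital: lim (-8 + 8/(8*t + 17))/(2*t + 4), still 0/0.
After 2 applications of L'Hôpital's rule the quotient is (-64/(8*t + 17)^2)/(2); substituting t = -2 gives -32.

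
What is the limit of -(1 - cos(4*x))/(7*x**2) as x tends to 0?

Substitution gives 0/0.
Use (1 − cos u)/u² → 1/2 with u = 4x: the limit is 4²/(2·(-7)) = -8/7.

-8/7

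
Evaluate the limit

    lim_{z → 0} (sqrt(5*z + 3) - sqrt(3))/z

5*√(3)/6

A 0/0 form; rationalise with √(3 + 5z) + √3. This collapses the numerator to 5z, leaving 5/(√(3 + 5z) + √3) → 5/(2√3) = 5*√(3)/6.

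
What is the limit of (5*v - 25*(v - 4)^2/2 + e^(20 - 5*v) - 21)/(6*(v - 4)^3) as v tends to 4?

Direct substitution gives 0/0.
Apply L'Hôpital: lim (-25*v - 5*e^(20 - 5*v) + 105)/(18*(v - 4)^2), still 0/0.
Apply L'Hôpital: lim (25*e^(20 - 5*v) - 25)/(36*v - 144), still 0/0.
After 3 applications of L'Hôpital's rule the quotient is (-125*e^(20 - 5*v))/(36); substituting v = 4 gives -125/36.

-125/36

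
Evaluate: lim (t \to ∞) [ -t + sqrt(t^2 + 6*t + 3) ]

This has the form ∞ − ∞. Multiply and divide by the conjugate √(t^2 + 6*t + 3) + t.
That gives (6t + 3) / (√(t^2 + 6*t + 3) + t).
Divide numerator and denominator by t: the limit is 6/(2·1) = 3.

3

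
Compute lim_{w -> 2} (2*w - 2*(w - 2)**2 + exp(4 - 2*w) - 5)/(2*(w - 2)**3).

Direct substitution gives 0/0.
Apply L'Hôpital: lim (-4*w - 2*e^(4 - 2*w) + 10)/(6*(w - 2)^2), still 0/0.
Apply L'Hôpital: lim (4*e^(4 - 2*w) - 4)/(12*w - 24), still 0/0.
After 3 applications of L'Hôpital's rule the quotient is (-8*e^(4 - 2*w))/(12); substituting w = 2 gives -2/3.

-2/3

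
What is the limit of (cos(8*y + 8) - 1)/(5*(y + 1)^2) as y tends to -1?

-32/5

Direct substitution gives 0/0.
Apply L'Hôpital: lim (-8*sin(8*y + 8))/(10*y + 10), still 0/0.
After 2 applications of L'Hôpital's rule the quotient is (-64*cos(8*y + 8))/(10); substituting y = -1 gives -32/5.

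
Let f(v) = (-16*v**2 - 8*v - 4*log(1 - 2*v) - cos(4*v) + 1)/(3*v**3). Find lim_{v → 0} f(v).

Substitution gives 0/0; apply L'Hôpital's rule 3 times.
After differentiating numerator and denominator 3 times the quotient is (-64*sin(4*v) - 64/(2*v - 1)^3)/(18); at v = 0 this is 32/9.

32/9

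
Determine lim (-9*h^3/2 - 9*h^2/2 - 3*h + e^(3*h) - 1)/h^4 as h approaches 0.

27/8

Direct substitution gives 0/0.
Apply L'Hôpital: lim (-27*h^2/2 - 9*h + 3*e^(3*h) - 3)/(4*h^3), still 0/0.
Apply L'Hôpital: lim (-27*h + 9*e^(3*h) - 9)/(12*h^2), still 0/0.
Apply L'Hôpital: lim (27*e^(3*h) - 27)/(24*h), still 0/0.
After 4 applications of L'Hôpital's rule the quotient is (81*e^(3*h))/(24); substituting h = 0 gives 27/8.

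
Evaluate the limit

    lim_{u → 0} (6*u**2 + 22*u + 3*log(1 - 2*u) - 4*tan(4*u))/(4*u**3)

Substitution gives 0/0; apply L'Hôpital's rule 3 times.
After differentiating numerator and denominator 3 times the quotient is (-1024*tan(4*u)^2/cos(4*u)^2 - 512/cos(4*u)^4 + 48/(2*u - 1)^3)/(24); at u = 0 this is -70/3.

-70/3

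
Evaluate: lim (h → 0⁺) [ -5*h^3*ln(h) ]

0

This is a 0·(−∞) form. Rewrite as -5·ln(h) / h^(−3) and apply L'Hôpital:
the derivative quotient is -5·(1/h) / (−3·h^(−4)) = (5/3)·h^3 → 0.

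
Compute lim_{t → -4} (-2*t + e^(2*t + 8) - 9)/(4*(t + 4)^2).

Direct substitution gives 0/0.
Apply L'Hôpital: lim (2*e^(2*t + 8) - 2)/(8*t + 32), still 0/0.
After 2 applications of L'Hôpital's rule the quotient is (4*e^(2*t + 8))/(8); substituting t = -4 gives 1/2.

1/2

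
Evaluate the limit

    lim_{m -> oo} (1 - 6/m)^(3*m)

Let L be the limit and take ln: ln L = lim (3m)·ln(1 - 6/m) = lim (3m)·(-6/m + O(1/m²)) = -18.
Hence L = e^(-18).

e^(-18)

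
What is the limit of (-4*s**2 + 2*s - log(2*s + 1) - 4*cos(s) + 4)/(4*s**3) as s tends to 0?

-2/3

Substitution gives 0/0 (the numerator vanishes to order 3).
Expand each term to order s^3: the coefficient of s^3 in -4·cos(s) is 0 and in −ln(1 + 2s) is -8/3.
Lower-order terms cancel with the polynomial part, so the numerator is (-8/3)·s^3 + o(s^3), and the limit is (-8/3)/(4) = -2/3.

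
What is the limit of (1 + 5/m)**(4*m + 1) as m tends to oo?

e^(20)

Let L be the limit and take ln: ln L = lim (4m + 1)·ln(1 + 5/m) = lim (4m + 1)·(5/m + O(1/m²)) = 20.
Hence L = e^(20).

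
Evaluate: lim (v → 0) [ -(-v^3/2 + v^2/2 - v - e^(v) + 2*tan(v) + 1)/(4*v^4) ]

Substitution gives 0/0; apply L'Hôpital's rule 4 times.
After differentiating numerator and denominator 4 times the quotient is (-e^(v) + 48*tan(v)^5 + 80*tan(v)^3 + 32*tan(v))/(-96); at v = 0 this is 1/96.

1/96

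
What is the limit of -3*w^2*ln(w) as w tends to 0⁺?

0

This is a 0·(−∞) form. Rewrite as -3·ln(w) / w^(−2) and apply L'Hôpital:
the derivative quotient is -3·(1/w) / (−2·w^(−3)) = (3/2)·w^2 → 0.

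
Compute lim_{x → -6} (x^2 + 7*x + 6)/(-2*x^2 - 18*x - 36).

-5/6

Since x = -6 makes numerator and denominator zero, (x + 6) divides both.
Cancelling it gives (x + 1)/(-2*x - 6); now plug in x = -6 to get -5/6.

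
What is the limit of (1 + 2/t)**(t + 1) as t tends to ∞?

The base → 1 and the exponent → ∞: a 1^∞ form.
Take logarithms: (t + 1)·ln(1 + 2/t). Since ln(1+u) ~ u for small u, this behaves like (t)·(2/t) → 2.
So the limit is e^(2).

e^(2)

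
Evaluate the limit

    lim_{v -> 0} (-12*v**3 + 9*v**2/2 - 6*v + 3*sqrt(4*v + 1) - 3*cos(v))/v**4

-241/8

Substitution gives 0/0; apply L'Hôpital's rule 4 times.
After differentiating numerator and denominator 4 times the quotient is (-3*cos(v) - 720/(4*v + 1)^(7/2))/(24); at v = 0 this is -241/8.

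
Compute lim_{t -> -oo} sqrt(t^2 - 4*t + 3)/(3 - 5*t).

For large |t|, √(t^2 - 4*t + 3) ≈ √1·|t| and the denominator ≈ -5t.
Since t → −∞, |t| = −t, giving −√1/(-5) = 1/5.

1/5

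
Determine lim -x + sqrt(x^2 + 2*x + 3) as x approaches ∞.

1

An ∞ − ∞ form. Rationalising with the conjugate, the difference becomes (2x + 3) / (√(x^2 + 2*x + 3) + x).
For large x the denominator behaves like 2·x, so the quotient tends to 2/2 = 1.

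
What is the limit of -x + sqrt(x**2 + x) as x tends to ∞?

This has the form ∞ − ∞. Multiply and divide by the conjugate √(x^2 + x) + x.
That gives (x) / (√(x^2 + x) + x).
Divide numerator and denominator by x: the limit is 1/(2·1) = 1/2.

1/2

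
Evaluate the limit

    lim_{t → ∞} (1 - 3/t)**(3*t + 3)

e^(-9)

The base → 1 and the exponent → ∞: a 1^∞ form.
Take logarithms: (3t + 3)·ln(1 - 3/t). Since ln(1+u) ~ u for small u, this behaves like (3t)·(-3/t) → -9.
So the limit is e^(-9).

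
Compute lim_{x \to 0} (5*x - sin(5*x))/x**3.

Direct substitution gives 0/0.
Apply L'Hôpital: lim (5 - 5*cos(5*x))/(3*x^2), still 0/0.
Apply L'Hôpital: lim (25*sin(5*x))/(6*x), still 0/0.
After 3 applications of L'Hôpital's rule the quotient is (125*cos(5*x))/(6); substituting x = 0 gives 125/6.

125/6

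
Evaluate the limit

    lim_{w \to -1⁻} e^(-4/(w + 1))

As w → -1⁻, -4/(w + 1) → +∞, so e^(-4/(w + 1)) → ∞.

∞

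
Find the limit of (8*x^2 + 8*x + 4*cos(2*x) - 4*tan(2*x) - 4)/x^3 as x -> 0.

-32/3

Substitution gives 0/0 (the numerator vanishes to order 3).
Expand each term to order x^3: the coefficient of x^3 in -4·tan(2x) is -32/3 and in 4·cos(2x) is 0.
Lower-order terms cancel with the polynomial part, so the numerator is (-32/3)·x^3 + o(x^3), and the limit is (-32/3)/(1) = -32/3.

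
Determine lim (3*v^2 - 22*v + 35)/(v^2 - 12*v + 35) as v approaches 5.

-4

Since v = 5 makes numerator and denominator zero, (v - 5) divides both.
Cancelling it gives (3*v - 7)/(v - 7); now plug in v = 5 to get -4.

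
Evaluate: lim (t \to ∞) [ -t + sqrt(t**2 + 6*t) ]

3

This has the form ∞ − ∞. Multiply and divide by the conjugate √(t^2 + 6*t) + t.
That gives (6t) / (√(t^2 + 6*t) + t).
Divide numerator and denominator by t: the limit is 6/(2·1) = 3.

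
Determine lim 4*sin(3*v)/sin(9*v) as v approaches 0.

Substitution gives 0/0.
Divide numerator and denominator by v: sin(3v)/v → 3 and sin(9v)/v → 9, so the limit is 4·3/9 = 4/3.

4/3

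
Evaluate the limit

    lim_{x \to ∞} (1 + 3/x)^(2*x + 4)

e^(6)

Write it as [(1 + 3/x)^x]^(2) · (1 + 3/x)^(4). The bracketed term tends to e^(3) and the second factor to 1, so the limit is e^(6).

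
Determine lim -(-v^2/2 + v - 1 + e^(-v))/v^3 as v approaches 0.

Direct substitution gives 0/0.
Apply L'Hôpital: lim (-v + 1 - e^(-v))/(-3*v^2), still 0/0.
Apply L'Hôpital: lim (-1 + e^(-v))/(-6*v), still 0/0.
After 3 applications of L'Hôpital's rule the quotient is (-e^(-v))/(-6); substituting v = 0 gives 1/6.

1/6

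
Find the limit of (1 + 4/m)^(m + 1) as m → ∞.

e^(4)

Let L be the limit and take ln: ln L = lim (m + 1)·ln(1 + 4/m) = lim (m + 1)·(4/m + O(1/m²)) = 4.
Hence L = e^(4).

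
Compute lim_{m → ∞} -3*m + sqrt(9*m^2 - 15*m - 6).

An ∞ − ∞ form. Rationalising with the conjugate, the difference becomes (-15m - 6) / (√(9*m^2 - 15*m - 6) + 3m).
For large m the denominator behaves like 2·3m, so the quotient tends to -15/6 = -5/2.

-5/2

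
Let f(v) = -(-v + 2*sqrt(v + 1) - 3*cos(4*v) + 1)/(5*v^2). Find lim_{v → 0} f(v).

-19/4

Substitution gives 0/0; apply L'Hôpital's rule 2 times.
After differentiating numerator and denominator 2 times the quotient is (48*cos(4*v) - 1/(2*(v + 1)^(3/2)))/(-10); at v = 0 this is -19/4.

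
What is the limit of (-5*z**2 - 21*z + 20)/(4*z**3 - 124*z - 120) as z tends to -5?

At z = -5 both the top and bottom vanish — a removable singularity. Factoring out (z + 5) from each leaves (4 - 5*z)/(4*z^2 - 20*z - 24), which at z = -5 equals 29/176.

29/176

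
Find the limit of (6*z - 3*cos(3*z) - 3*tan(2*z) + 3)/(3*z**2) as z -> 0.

9/2

Substitution gives 0/0 (the numerator vanishes to order 2).
Expand each term to order z^2: the coefficient of z^2 in -3·cos(3z) is 27/2 and in -3·tan(2z) is 0.
Lower-order terms cancel with the polynomial part, so the numerator is (27/2)·z^2 + o(z^2), and the limit is (27/2)/(3) = 9/2.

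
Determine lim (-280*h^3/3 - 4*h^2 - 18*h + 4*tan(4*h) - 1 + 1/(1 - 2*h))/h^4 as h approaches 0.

Substitution gives 0/0 (the numerator vanishes to order 4).
Expand each term to order h^4: the coefficient of h^4 in 1/(1 - 2h) is 16 and in 4·tan(4h) is 0.
Lower-order terms cancel with the polynomial part, so the numerator is (16)·h^4 + o(h^4), and the limit is (16)/(1) = 16.

16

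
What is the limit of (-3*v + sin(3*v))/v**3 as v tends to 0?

-9/2

Direct substitution gives 0/0.
Apply L'Hôpital: lim (3*cos(3*v) - 3)/(3*v^2), still 0/0.
Apply L'Hôpital: lim (-9*sin(3*v))/(6*v), still 0/0.
After 3 applications of L'Hôpital's rule the quotient is (-27*cos(3*v))/(6); substituting v = 0 gives -9/2.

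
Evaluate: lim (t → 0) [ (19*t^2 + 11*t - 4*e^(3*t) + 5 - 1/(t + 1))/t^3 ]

-17

Substitution gives 0/0; apply L'Hôpital's rule 3 times.
After differentiating numerator and denominator 3 times the quotient is (-108*e^(3*t) + 6/(t + 1)^4)/(6); at t = 0 this is -17.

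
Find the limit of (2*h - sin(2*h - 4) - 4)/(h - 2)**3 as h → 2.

Direct substitution gives 0/0.
Apply L'Hôpital: lim (2 - 2*cos(2*h - 4))/(3*(h - 2)^2), still 0/0.
Apply L'Hôpital: lim (4*sin(2*h - 4))/(6*h - 12), still 0/0.
After 3 applications of L'Hôpital's rule the quotient is (8*cos(2*h - 4))/(6); substituting h = 2 gives 4/3.

4/3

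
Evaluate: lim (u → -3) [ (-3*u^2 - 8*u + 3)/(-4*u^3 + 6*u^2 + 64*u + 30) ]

At u = -3 both the top and bottom vanish — a removable singularity. Factoring out (u + 3) from each leaves (1 - 3*u)/(-4*u^2 + 18*u + 10), which at u = -3 equals -1/8.

-1/8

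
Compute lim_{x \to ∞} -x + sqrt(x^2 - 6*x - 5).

-3

This has the form ∞ − ∞. Multiply and divide by the conjugate √(x^2 - 6*x - 5) + x.
That gives (-6x - 5) / (√(x^2 - 6*x - 5) + x).
Divide numerator and denominator by x: the limit is -6/(2·1) = -3.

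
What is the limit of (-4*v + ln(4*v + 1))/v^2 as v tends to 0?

-8

Direct substitution gives 0/0.
Apply L'Hôpital: lim (-4 + 4/(4*v + 1))/(2*v), still 0/0.
After 2 applications of L'Hôpital's rule the quotient is (-16/(4*v + 1)^2)/(2); substituting v = 0 gives -8.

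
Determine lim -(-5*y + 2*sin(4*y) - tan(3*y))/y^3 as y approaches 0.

91/3

Substitution gives 0/0 (the numerator vanishes to order 3).
Expand each term to order y^3: the coefficient of y^3 in −tan(3y) is -9 and in 2·sin(4y) is -64/3.
Lower-order terms cancel with the polynomial part, so the numerator is (-91/3)·y^3 + o(y^3), and the limit is (-91/3)/(-1) = 91/3.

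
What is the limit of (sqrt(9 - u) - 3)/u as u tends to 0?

Substitution gives 0/0. Multiply numerator and denominator by the conjugate √(9 - u) + √9.
The numerator becomes (9 - u) − 9 = -u, so the expression simplifies to -1/(√(9 - u) + √9).
Letting u → 0 gives -1/(2√9) = -1/6.

-1/6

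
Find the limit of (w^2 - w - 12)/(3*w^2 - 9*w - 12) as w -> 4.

7/15

At w = 4 both the top and bottom vanish — a removable singularity. Factoring out (w - 4) from each leaves (w + 3)/(3*w + 3), which at w = 4 equals 7/15.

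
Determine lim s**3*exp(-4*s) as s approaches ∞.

0

Write as s^3/e^{4s}, an ∞/∞ form.
Exponential growth dominates any polynomial, so repeated L'Hôpital (or the standard result) gives 0.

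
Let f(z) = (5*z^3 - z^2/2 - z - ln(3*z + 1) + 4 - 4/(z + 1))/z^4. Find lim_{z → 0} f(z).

65/4

Substitution gives 0/0 (the numerator vanishes to order 4).
Expand each term to order z^4: the coefficient of z^4 in −ln(1 + 3z) is 81/4 and in -4·1/(1 + z) is -4.
Lower-order terms cancel with the polynomial part, so the numerator is (65/4)·z^4 + o(z^4), and the limit is (65/4)/(1) = 65/4.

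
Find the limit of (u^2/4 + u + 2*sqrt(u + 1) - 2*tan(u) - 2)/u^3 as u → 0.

Substitution gives 0/0; apply L'Hôpital's rule 3 times.
After differentiating numerator and denominator 3 times the quotient is (8/cos(u)^2 - 12/cos(u)^4 + 3/(4*(u + 1)^(5/2)))/(6); at u = 0 this is -13/24.

-13/24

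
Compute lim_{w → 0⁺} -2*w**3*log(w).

0

This is a 0·(−∞) form. Rewrite as -2·ln(w) / w^(−3) and apply L'Hôpital:
the derivative quotient is -2·(1/w) / (−3·w^(−4)) = (2/3)·w^3 → 0.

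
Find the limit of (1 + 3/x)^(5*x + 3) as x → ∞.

e^(15)

Let L be the limit and take ln: ln L = lim (5x + 3)·ln(1 + 3/x) = lim (5x + 3)·(3/x + O(1/x²)) = 15.
Hence L = e^(15).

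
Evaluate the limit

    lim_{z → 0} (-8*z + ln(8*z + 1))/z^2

Direct substitution gives 0/0.
Apply L'Hôpital: lim (-8 + 8/(8*z + 1))/(2*z), still 0/0.
After 2 applications of L'Hôpital's rule the quotient is (-64/(8*z + 1)^2)/(2); substituting z = 0 gives -32.

-32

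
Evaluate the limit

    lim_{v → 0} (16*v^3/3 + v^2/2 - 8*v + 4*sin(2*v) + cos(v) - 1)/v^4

1/24

Substitution gives 0/0; apply L'Hôpital's rule 4 times.
After differentiating numerator and denominator 4 times the quotient is ((128*sin(v) + 1)*cos(v))/(24); at v = 0 this is 1/24.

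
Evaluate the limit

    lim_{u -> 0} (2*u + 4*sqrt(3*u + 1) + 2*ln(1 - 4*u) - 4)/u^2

-41/2

Substitution gives 0/0 (the numerator vanishes to order 2).
Expand each term to order u^2: the coefficient of u^2 in 2·ln(1 - 4u) is -16 and in 4·√(1 + 3u) is -9/2.
Lower-order terms cancel with the polynomial part, so the numerator is (-41/2)·u^2 + o(u^2), and the limit is (-41/2)/(1) = -41/2.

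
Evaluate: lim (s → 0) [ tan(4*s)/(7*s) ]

Substitution gives 0/0.
Since tan(u)/u → 1 as u → 0, tan(4s)/(4s) → 1 and the limit is 4/7.

4/7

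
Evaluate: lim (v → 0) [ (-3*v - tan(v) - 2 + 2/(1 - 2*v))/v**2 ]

Substitution gives 0/0; apply L'Hôpital's rule 2 times.
After differentiating numerator and denominator 2 times the quotient is (-2*tan(v)/cos(v)^2 - 16/(2*v - 1)^3)/(2); at v = 0 this is 8.

8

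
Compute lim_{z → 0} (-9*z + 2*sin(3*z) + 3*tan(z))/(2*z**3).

Substitution gives 0/0; apply L'Hôpital's rule 3 times.
After differentiating numerator and denominator 3 times the quotient is (-54*cos(3*z) + 18*tan(z)^4 + 24*tan(z)^2 + 6)/(12); at z = 0 this is -4.

-4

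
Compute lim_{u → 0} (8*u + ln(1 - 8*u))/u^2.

Direct substitution gives 0/0.
Apply L'Hôpital: lim (8 - 8/(1 - 8*u))/(2*u), still 0/0.
After 2 applications of L'Hôpital's rule the quotient is (-64/(1 - 8*u)^2)/(2); substituting u = 0 gives -32.

-32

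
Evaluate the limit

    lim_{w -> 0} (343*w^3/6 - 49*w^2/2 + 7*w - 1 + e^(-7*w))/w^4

2401/24

Direct substitution gives 0/0.
Apply L'Hôpital: lim (343*w^2/2 - 49*w + 7 - 7*e^(-7*w))/(4*w^3), still 0/0.
Apply L'Hôpital: lim (343*w - 49 + 49*e^(-7*w))/(12*w^2), still 0/0.
Apply L'Hôpital: lim (343 - 343*e^(-7*w))/(24*w), still 0/0.
After 4 applications of L'Hôpital's rule the quotient is (2401*e^(-7*w))/(24); substituting w = 0 gives 2401/24.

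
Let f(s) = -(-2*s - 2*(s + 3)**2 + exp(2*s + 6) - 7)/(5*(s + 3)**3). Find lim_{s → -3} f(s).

Direct substitution gives 0/0.
Apply L'Hôpital: lim (-4*s + 2*e^(2*s + 6) - 14)/(-15*(s + 3)^2), still 0/0.
Apply L'Hôpital: lim (4*e^(2*s + 6) - 4)/(-30*s - 90), still 0/0.
After 3 applications of L'Hôpital's rule the quotient is (8*e^(2*s + 6))/(-30); substituting s = -3 gives -4/15.

-4/15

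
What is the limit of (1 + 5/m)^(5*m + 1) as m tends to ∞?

e^(25)

Let L be the limit and take ln: ln L = lim (5m + 1)·ln(1 + 5/m) = lim (5m + 1)·(5/m + O(1/m²)) = 25.
Hence L = e^(25).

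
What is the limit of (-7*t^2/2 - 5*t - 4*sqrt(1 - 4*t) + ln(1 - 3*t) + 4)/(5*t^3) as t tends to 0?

Substitution gives 0/0 (the numerator vanishes to order 3).
Expand each term to order t^3: the coefficient of t^3 in ln(1 - 3t) is -9 and in -4·√(1 - 4t) is 16.
Lower-order terms cancel with the polynomial part, so the numerator is (7)·t^3 + o(t^3), and the limit is (7)/(5) = 7/5.

7/5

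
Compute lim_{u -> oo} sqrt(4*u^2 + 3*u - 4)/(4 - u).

For large |u|, √(4*u^2 + 3*u - 4) ≈ √4·|u| and the denominator ≈ -u.
Since u → +∞, |u| = u, giving √4/(-1) = -2.

-2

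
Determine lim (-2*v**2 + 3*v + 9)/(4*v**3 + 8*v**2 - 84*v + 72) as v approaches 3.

At v = 3 both the top and bottom vanish — a removable singularity. Factoring out (v - 3) from each leaves (-2*v - 3)/(4*v^2 + 20*v - 24), which at v = 3 equals -1/8.

-1/8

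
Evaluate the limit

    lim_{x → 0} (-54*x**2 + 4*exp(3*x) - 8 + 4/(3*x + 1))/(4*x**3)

-45/2

Substitution gives 0/0; apply L'Hôpital's rule 3 times.
After differentiating numerator and denominator 3 times the quotient is (108*e^(3*x) - 648/(3*x + 1)^4)/(24); at x = 0 this is -45/2.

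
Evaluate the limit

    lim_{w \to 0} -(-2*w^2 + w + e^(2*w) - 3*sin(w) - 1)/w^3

Substitution gives 0/0; apply L'Hôpital's rule 3 times.
After differentiating numerator and denominator 3 times the quotient is (8*e^(2*w) + 3*cos(w))/(-6); at w = 0 this is -11/6.

-11/6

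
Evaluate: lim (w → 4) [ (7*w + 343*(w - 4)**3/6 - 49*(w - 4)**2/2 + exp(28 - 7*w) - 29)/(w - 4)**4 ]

Direct substitution gives 0/0.
Apply L'Hôpital: lim (-49*w + 343*(w - 4)^2/2 - 7*e^(28 - 7*w) + 203)/(4*(w - 4)^3), still 0/0.
Apply L'Hôpital: lim (343*w + 49*e^(28 - 7*w) - 1421)/(12*(w - 4)^2), still 0/0.
Apply L'Hôpital: lim (343 - 343*e^(28 - 7*w))/(24*w - 96), still 0/0.
After 4 applications of L'Hôpital's rule the quotient is (2401*e^(28 - 7*w))/(24); substituting w = 4 gives 2401/24.

2401/24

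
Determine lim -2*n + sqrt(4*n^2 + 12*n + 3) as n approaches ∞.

3

This has the form ∞ − ∞. Multiply and divide by the conjugate √(4*n^2 + 12*n + 3) + 2n.
That gives (12n + 3) / (√(4*n^2 + 12*n + 3) + 2n).
Divide numerator and denominator by n: the limit is 12/(2·2) = 3.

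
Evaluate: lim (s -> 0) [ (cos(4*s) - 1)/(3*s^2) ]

-8/3

Direct substitution gives 0/0.
Apply L'Hôpital: lim (-4*sin(4*s))/(6*s), still 0/0.
After 2 applications of L'Hôpital's rule the quotient is (-16*cos(4*s))/(6); substituting s = 0 gives -8/3.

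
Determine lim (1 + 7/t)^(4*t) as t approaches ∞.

Let L be the limit and take ln: ln L = lim (4t)·ln(1 + 7/t) = lim (4t)·(7/t + O(1/t²)) = 28.
Hence L = e^(28).

e^(28)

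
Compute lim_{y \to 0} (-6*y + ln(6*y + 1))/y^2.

-18

Direct substitution gives 0/0.
Apply L'Hôpital: lim (-6 + 6/(6*y + 1))/(2*y), still 0/0.
After 2 applications of L'Hôpital's rule the quotient is (-36/(6*y + 1)^2)/(2); substituting y = 0 gives -18.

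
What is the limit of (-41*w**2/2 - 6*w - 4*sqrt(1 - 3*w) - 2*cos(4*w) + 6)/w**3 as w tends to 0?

27/4

Substitution gives 0/0; apply L'Hôpital's rule 3 times.
After differentiating numerator and denominator 3 times the quotient is (-128*sin(4*w) + 81/(2*(1 - 3*w)^(5/2)))/(6); at w = 0 this is 27/4.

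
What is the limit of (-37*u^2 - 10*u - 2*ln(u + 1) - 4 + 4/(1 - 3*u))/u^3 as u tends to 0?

322/3

Substitution gives 0/0; apply L'Hôpital's rule 3 times.
After differentiating numerator and denominator 3 times the quotient is (648/(3*u - 1)^4 - 4/(u + 1)^3)/(6); at u = 0 this is 322/3.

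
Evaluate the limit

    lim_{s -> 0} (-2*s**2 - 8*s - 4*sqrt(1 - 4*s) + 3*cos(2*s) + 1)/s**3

Substitution gives 0/0; apply L'Hôpital's rule 3 times.
After differentiating numerator and denominator 3 times the quotient is (24*sin(2*s) + 96/(1 - 4*s)^(5/2))/(6); at s = 0 this is 16.

16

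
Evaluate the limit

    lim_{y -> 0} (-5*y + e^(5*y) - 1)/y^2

25/2

Direct substitution gives 0/0.
Apply L'Hôpital: lim (5*e^(5*y) - 5)/(2*y), still 0/0.
After 2 applications of L'Hôpital's rule the quotient is (25*e^(5*y))/(2); substituting y = 0 gives 25/2.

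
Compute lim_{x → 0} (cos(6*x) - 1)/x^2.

-18

Direct substitution gives 0/0.
Apply L'Hôpital: lim (-6*sin(6*x))/(2*x), still 0/0.
After 2 applications of L'Hôpital's rule the quotient is (-36*cos(6*x))/(2); substituting x = 0 gives -18.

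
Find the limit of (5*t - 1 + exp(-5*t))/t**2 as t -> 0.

Direct substitution gives 0/0.
Apply L'Hôpital: lim (5 - 5*e^(-5*t))/(2*t), still 0/0.
After 2 applications of L'Hôpital's rule the quotient is (25*e^(-5*t))/(2); substituting t = 0 gives 25/2.

25/2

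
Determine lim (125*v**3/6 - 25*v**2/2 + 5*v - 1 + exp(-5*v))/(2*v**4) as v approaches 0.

625/48

Direct substitution gives 0/0.
Apply L'Hôpital: lim (125*v^2/2 - 25*v + 5 - 5*e^(-5*v))/(8*v^3), still 0/0.
Apply L'Hôpital: lim (125*v - 25 + 25*e^(-5*v))/(24*v^2), still 0/0.
Apply L'Hôpital: lim (125 - 125*e^(-5*v))/(48*v), still 0/0.
After 4 applications of L'Hôpital's rule the quotient is (625*e^(-5*v))/(48); substituting v = 0 gives 625/48.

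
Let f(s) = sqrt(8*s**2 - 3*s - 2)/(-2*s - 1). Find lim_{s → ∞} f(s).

-√(2)

For large |s|, √(8*s^2 - 3*s - 2) ≈ √8·|s| and the denominator ≈ -2s.
Since s → +∞, |s| = s, giving √8/(-2) = -√(2).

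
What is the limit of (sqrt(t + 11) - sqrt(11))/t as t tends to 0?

√(11)/22

A 0/0 form; rationalise with √(11 + t) + √11. This collapses the numerator to t, leaving 1/(√(11 + t) + √11) → 1/(2√11) = √(11)/22.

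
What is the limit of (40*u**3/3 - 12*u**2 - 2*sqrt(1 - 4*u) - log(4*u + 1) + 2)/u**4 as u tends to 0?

84

Substitution gives 0/0; apply L'Hôpital's rule 4 times.
After differentiating numerator and denominator 4 times the quotient is (1536/(4*u + 1)^4 + 480/(1 - 4*u)^(7/2))/(24); at u = 0 this is 84.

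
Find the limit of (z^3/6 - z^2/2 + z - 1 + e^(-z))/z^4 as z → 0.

1/24

Direct substitution gives 0/0.
Apply L'Hôpital: lim (z^2/2 - z + 1 - e^(-z))/(4*z^3), still 0/0.
Apply L'Hôpital: lim (z - 1 + e^(-z))/(12*z^2), still 0/0.
Apply L'Hôpital: lim (1 - e^(-z))/(24*z), still 0/0.
After 4 applications of L'Hôpital's rule the quotient is (e^(-z))/(24); substituting z = 0 gives 1/24.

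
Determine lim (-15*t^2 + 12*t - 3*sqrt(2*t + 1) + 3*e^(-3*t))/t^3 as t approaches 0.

-15

Substitution gives 0/0; apply L'Hôpital's rule 3 times.
After differentiating numerator and denominator 3 times the quotient is (-81*e^(-3*t) - 9/(2*t + 1)^(5/2))/(6); at t = 0 this is -15.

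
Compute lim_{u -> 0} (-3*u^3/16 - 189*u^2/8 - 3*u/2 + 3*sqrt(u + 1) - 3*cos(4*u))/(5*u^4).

-4111/640

Substitution gives 0/0 (the numerator vanishes to order 4).
Expand each term to order u^4: the coefficient of u^4 in 3·√(1 + u) is -15/128 and in -3·cos(4u) is -32.
Lower-order terms cancel with the polynomial part, so the numerator is (-4111/128)·u^4 + o(u^4), and the limit is (-4111/128)/(5) = -4111/640.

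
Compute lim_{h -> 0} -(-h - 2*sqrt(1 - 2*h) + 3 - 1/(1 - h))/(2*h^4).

-1/8

Substitution gives 0/0 (the numerator vanishes to order 4).
Expand each term to order h^4: the coefficient of h^4 in −1/(1 - h) is -1 and in -2·√(1 - 2h) is 5/4.
Lower-order terms cancel with the polynomial part, so the numerator is (1/4)·h^4 + o(h^4), and the limit is (1/4)/(-2) = -1/8.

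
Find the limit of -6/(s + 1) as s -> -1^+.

As s → -1⁺, (s + 1) → 0⁺, so (s + 1)^1 → 0⁺ and -6/(s + 1)^1 → -∞.

-∞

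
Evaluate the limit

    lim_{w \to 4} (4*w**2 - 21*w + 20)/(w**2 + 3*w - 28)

1

At w = 4 both the top and bottom vanish — a removable singularity. Factoring out (w - 4) from each leaves (4*w - 5)/(w + 7), which at w = 4 equals 1.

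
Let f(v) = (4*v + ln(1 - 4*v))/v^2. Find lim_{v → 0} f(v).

Direct substitution gives 0/0.
Apply L'Hôpital: lim (4 - 4/(1 - 4*v))/(2*v), still 0/0.
After 2 applications of L'Hôpital's rule the quotient is (-16/(1 - 4*v)^2)/(2); substituting v = 0 gives -8.

-8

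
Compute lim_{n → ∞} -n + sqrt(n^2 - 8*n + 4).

-4

This has the form ∞ − ∞. Multiply and divide by the conjugate √(n^2 - 8*n + 4) + n.
That gives (-8n + 4) / (√(n^2 - 8*n + 4) + n).
Divide numerator and denominator by n: the limit is -8/(2·1) = -4.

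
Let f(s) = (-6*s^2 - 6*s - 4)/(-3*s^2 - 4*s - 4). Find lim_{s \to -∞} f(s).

Numerator and denominator both have degree 2.
Dividing every term by s^2, all lower-order terms vanish and the limit is the ratio of leading coefficients, -6/(-3) = 2.

2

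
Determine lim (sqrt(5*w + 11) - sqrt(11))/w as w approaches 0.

5*√(11)/22

Substitution gives 0/0. Multiply numerator and denominator by the conjugate √(11 + 5w) + √11.
The numerator becomes (11 + 5w) − 11 = 5w, so the expression simplifies to 5/(√(11 + 5w) + √11).
Letting w → 0 gives 5/(2√11) = 5*√(11)/22.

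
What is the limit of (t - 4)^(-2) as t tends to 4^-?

As t → 4⁻, (t - 4) → 0⁻, so (t - 4)^2 → 0⁺ and 1/(t - 4)^2 → ∞.

∞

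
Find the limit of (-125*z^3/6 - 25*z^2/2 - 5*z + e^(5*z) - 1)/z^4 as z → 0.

Direct substitution gives 0/0.
Apply L'Hôpital: lim (-125*z^2/2 - 25*z + 5*e^(5*z) - 5)/(4*z^3), still 0/0.
Apply L'Hôpital: lim (-125*z + 25*e^(5*z) - 25)/(12*z^2), still 0/0.
Apply L'Hôpital: lim (125*e^(5*z) - 125)/(24*z), still 0/0.
After 4 applications of L'Hôpital's rule the quotient is (625*e^(5*z))/(24); substituting z = 0 gives 625/24.

625/24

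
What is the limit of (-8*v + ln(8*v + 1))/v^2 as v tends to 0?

Direct substitution gives 0/0.
Apply L'Hôpital: lim (-8 + 8/(8*v + 1))/(2*v), still 0/0.
After 2 applications of L'Hôpital's rule the quotient is (-64/(8*v + 1)^2)/(2); substituting v = 0 gives -32.

-32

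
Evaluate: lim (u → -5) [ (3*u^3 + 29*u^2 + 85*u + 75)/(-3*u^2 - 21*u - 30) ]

Direct substitution gives 0/0, so factor. Both numerator and denominator have (u + 5) as a factor.
After cancelling, the expression reduces to (3*u^2 + 14*u + 15)/(-3*u - 6).
Substituting u = -5 gives 20/9.

20/9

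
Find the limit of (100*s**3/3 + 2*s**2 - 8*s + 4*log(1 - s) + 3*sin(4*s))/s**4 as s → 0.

-1

Substitution gives 0/0; apply L'Hôpital's rule 4 times.
After differentiating numerator and denominator 4 times the quotient is (768*sin(4*s) - 24/(s - 1)^4)/(24); at s = 0 this is -1.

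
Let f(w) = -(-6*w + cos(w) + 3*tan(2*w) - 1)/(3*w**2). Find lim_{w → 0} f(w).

1/6

Substitution gives 0/0; apply L'Hôpital's rule 2 times.
After differentiating numerator and denominator 2 times the quotient is (-cos(w) + 24*tan(2*w)/cos(2*w)^2)/(-6); at w = 0 this is 1/6.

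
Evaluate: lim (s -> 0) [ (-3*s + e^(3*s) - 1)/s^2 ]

Direct substitution gives 0/0.
Apply L'Hôpital: lim (3*e^(3*s) - 3)/(2*s), still 0/0.
After 2 applications of L'Hôpital's rule the quotient is (9*e^(3*s))/(2); substituting s = 0 gives 9/2.

9/2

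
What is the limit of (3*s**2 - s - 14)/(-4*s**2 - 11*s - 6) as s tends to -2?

Direct substitution gives 0/0, so factor. Both numerator and denominator have (s + 2) as a factor.
After cancelling, the expression reduces to (3*s - 7)/(-4*s - 3).
Substituting s = -2 gives -13/5.

-13/5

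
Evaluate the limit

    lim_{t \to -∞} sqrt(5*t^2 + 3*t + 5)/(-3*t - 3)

For large |t|, √(5*t^2 + 3*t + 5) ≈ √5·|t| and the denominator ≈ -3t.
Since t → −∞, |t| = −t, giving −√5/(-3) = √(5)/3.

√(5)/3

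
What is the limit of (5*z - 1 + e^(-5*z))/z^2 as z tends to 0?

Direct substitution gives 0/0.
Apply L'Hôpital: lim (5 - 5*e^(-5*z))/(2*z), still 0/0.
After 2 applications of L'Hôpital's rule the quotient is (25*e^(-5*z))/(2); substituting z = 0 gives 25/2.

25/2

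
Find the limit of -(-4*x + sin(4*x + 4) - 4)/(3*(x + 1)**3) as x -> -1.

32/9

Direct substitution gives 0/0.
Apply L'Hôpital: lim (4*cos(4*x + 4) - 4)/(-9*(x + 1)^2), still 0/0.
Apply L'Hôpital: lim (-16*sin(4*x + 4))/(-18*x - 18), still 0/0.
After 3 applications of L'Hôpital's rule the quotient is (-64*cos(4*x + 4))/(-18); substituting x = -1 gives 32/9.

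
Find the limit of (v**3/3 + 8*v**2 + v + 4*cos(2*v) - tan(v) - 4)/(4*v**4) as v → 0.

Substitution gives 0/0; apply L'Hôpital's rule 4 times.
After differentiating numerator and denominator 4 times the quotient is (64*cos(2*v) - 24*tan(v)^5 - 40*tan(v)^3 - 16*tan(v))/(96); at v = 0 this is 2/3.

2/3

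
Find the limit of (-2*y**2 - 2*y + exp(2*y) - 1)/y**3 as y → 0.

4/3

Direct substitution gives 0/0.
Apply L'Hôpital: lim (-4*y + 2*e^(2*y) - 2)/(3*y^2), still 0/0.
Apply L'Hôpital: lim (4*e^(2*y) - 4)/(6*y), still 0/0.
After 3 applications of L'Hôpital's rule the quotient is (8*e^(2*y))/(6); substituting y = 0 gives 4/3.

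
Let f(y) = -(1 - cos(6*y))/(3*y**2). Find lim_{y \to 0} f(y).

-6

Substitution gives 0/0.
Use (1 − cos u)/u² → 1/2 with u = 6y: the limit is 6²/(2·(-3)) = -6.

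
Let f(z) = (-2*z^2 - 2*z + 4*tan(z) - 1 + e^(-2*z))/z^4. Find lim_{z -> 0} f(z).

2/3

Substitution gives 0/0 (the numerator vanishes to order 4).
Expand each term to order z^4: the coefficient of z^4 in 4·tan(z) is 0 and in e^(-2z) is 2/3.
Lower-order terms cancel with the polynomial part, so the numerator is (2/3)·z^4 + o(z^4), and the limit is (2/3)/(1) = 2/3.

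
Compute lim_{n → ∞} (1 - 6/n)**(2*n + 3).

Write it as [(1 - 6/n)^n]^(2) · (1 - 6/n)^(3). The bracketed term tends to e^(-6) and the second factor to 1, so the limit is e^(-12).

e^(-12)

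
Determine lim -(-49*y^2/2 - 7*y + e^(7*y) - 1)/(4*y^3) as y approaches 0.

-343/24

Direct substitution gives 0/0.
Apply L'Hôpital: lim (-49*y + 7*e^(7*y) - 7)/(-12*y^2), still 0/0.
Apply L'Hôpital: lim (49*e^(7*y) - 49)/(-24*y), still 0/0.
After 3 applications of L'Hôpital's rule the quotient is (343*e^(7*y))/(-24); substituting y = 0 gives -343/24.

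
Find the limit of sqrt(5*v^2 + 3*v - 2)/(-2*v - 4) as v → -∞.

√(5)/2

For large |v|, √(5*v^2 + 3*v - 2) ≈ √5·|v| and the denominator ≈ -2v.
Since v → −∞, |v| = −v, giving −√5/(-2) = √(5)/2.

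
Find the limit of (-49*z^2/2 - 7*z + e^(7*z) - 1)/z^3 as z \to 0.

Direct substitution gives 0/0.
Apply L'Hôpital: lim (-49*z + 7*e^(7*z) - 7)/(3*z^2), still 0/0.
Apply L'Hôpital: lim (49*e^(7*z) - 49)/(6*z), still 0/0.
After 3 applications of L'Hôpital's rule the quotient is (343*e^(7*z))/(6); substituting z = 0 gives 343/6.

343/6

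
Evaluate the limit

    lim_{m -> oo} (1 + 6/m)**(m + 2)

Let L be the limit and take ln: ln L = lim (m + 2)·ln(1 + 6/m) = lim (m + 2)·(6/m + O(1/m²)) = 6.
Hence L = e^(6).

e^(6)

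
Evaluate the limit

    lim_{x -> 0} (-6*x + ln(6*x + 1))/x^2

Direct substitution gives 0/0.
Apply L'Hôpital: lim (-6 + 6/(6*x + 1))/(2*x), still 0/0.
After 2 applications of L'Hôpital's rule the quotient is (-36/(6*x + 1)^2)/(2); substituting x = 0 gives -18.

-18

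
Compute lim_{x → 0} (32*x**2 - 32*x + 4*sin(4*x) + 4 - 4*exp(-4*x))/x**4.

Substitution gives 0/0 (the numerator vanishes to order 4).
Expand each term to order x^4: the coefficient of x^4 in -4·e^(-4x) is -128/3 and in 4·sin(4x) is 0.
Lower-order terms cancel with the polynomial part, so the numerator is (-128/3)·x^4 + o(x^4), and the limit is (-128/3)/(1) = -128/3.

-128/3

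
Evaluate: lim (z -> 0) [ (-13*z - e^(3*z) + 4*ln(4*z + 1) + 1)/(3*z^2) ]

Substitution gives 0/0; apply L'Hôpital's rule 2 times.
After differentiating numerator and denominator 2 times the quotient is (-9*e^(3*z) - 64/(4*z + 1)^2)/(6); at z = 0 this is -73/6.

-73/6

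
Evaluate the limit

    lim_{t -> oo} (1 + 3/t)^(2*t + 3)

e^(6)

The base → 1 and the exponent → ∞: a 1^∞ form.
Take logarithms: (2t + 3)·ln(1 + 3/t). Since ln(1+u) ~ u for small u, this behaves like (2t)·(3/t) → 6.
So the limit is e^(6).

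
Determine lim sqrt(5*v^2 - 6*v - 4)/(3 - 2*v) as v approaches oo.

-√(5)/2

For large |v|, √(5*v^2 - 6*v - 4) ≈ √5·|v| and the denominator ≈ -2v.
Since v → +∞, |v| = v, giving √5/(-2) = -√(5)/2.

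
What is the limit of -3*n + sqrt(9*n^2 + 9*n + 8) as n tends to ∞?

3/2

This has the form ∞ − ∞. Multiply and divide by the conjugate √(9*n^2 + 9*n + 8) + 3n.
That gives (9n + 8) / (√(9*n^2 + 9*n + 8) + 3n).
Divide numerator and denominator by n: the limit is 9/(2·3) = 3/2.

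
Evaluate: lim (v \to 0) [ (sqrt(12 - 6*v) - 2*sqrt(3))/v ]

-√(3)/2

A 0/0 form; rationalise with √(12 - 6v) + √12. This collapses the numerator to -6v, leaving -6/(√(12 - 6v) + √12) → -6/(2√12) = -√(3)/2.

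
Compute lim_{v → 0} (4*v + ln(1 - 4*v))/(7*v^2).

Direct substitution gives 0/0.
Apply L'Hôpital: lim (4 - 4/(1 - 4*v))/(14*v), still 0/0.
After 2 applications of L'Hôpital's rule the quotient is (-16/(1 - 4*v)^2)/(14); substituting v = 0 gives -8/7.

-8/7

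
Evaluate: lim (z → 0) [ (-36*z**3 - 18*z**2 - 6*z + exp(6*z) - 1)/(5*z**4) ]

54/5

Direct substitution gives 0/0.
Apply L'Hôpital: lim (-108*z^2 - 36*z + 6*e^(6*z) - 6)/(20*z^3), still 0/0.
Apply L'Hôpital: lim (-216*z + 36*e^(6*z) - 36)/(60*z^2), still 0/0.
Apply L'Hôpital: lim (216*e^(6*z) - 216)/(120*z), still 0/0.
After 4 applications of L'Hôpital's rule the quotient is (1296*e^(6*z))/(120); substituting z = 0 gives 54/5.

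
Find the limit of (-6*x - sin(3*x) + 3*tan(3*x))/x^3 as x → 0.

63/2

Substitution gives 0/0 (the numerator vanishes to order 3).
Expand each term to order x^3: the coefficient of x^3 in −sin(3x) is 9/2 and in 3·tan(3x) is 27.
Lower-order terms cancel with the polynomial part, so the numerator is (63/2)·x^3 + o(x^3), and the limit is (63/2)/(1) = 63/2.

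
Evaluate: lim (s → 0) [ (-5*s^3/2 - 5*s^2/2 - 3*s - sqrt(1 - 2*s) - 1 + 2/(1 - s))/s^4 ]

21/8

Substitution gives 0/0 (the numerator vanishes to order 4).
Expand each term to order s^4: the coefficient of s^4 in 2·1/(1 - s) is 2 and in −√(1 - 2s) is 5/8.
Lower-order terms cancel with the polynomial part, so the numerator is (21/8)·s^4 + o(s^4), and the limit is (21/8)/(1) = 21/8.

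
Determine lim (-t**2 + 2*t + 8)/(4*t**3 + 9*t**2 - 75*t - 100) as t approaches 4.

-2/63

Direct substitution gives 0/0, so factor. Both numerator and denominator have (t - 4) as a factor.
After cancelling, the expression reduces to (-t - 2)/(4*t^2 + 25*t + 25).
Substituting t = 4 gives -2/63.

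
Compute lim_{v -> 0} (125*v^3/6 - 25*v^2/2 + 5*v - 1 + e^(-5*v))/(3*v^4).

625/72

Direct substitution gives 0/0.
Apply L'Hôpital: lim (125*v^2/2 - 25*v + 5 - 5*e^(-5*v))/(12*v^3), still 0/0.
Apply L'Hôpital: lim (125*v - 25 + 25*e^(-5*v))/(36*v^2), still 0/0.
Apply L'Hôpital: lim (125 - 125*e^(-5*v))/(72*v), still 0/0.
After 4 applications of L'Hôpital's rule the quotient is (625*e^(-5*v))/(72); substituting v = 0 gives 625/72.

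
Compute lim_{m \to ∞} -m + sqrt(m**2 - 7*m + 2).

-7/2

An ∞ − ∞ form. Rationalising with the conjugate, the difference becomes (-7m + 2) / (√(m^2 - 7*m + 2) + m).
For large m the denominator behaves like 2·m, so the quotient tends to -7/2 = -7/2.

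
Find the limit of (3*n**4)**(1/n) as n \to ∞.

1

Base → ∞ and exponent → 0: an ∞^0 form.
Take logs: (1/n)·ln(3·n^4) = (ln 3 + 4·ln n)/n → 0.
So the limit is e^0 = 1.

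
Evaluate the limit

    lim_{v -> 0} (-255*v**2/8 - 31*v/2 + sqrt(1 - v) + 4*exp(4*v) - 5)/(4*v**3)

2045/192

Substitution gives 0/0 (the numerator vanishes to order 3).
Expand each term to order v^3: the coefficient of v^3 in √(1 - v) is -1/16 and in 4·e^(4v) is 128/3.
Lower-order terms cancel with the polynomial part, so the numerator is (2045/48)·v^3 + o(v^3), and the limit is (2045/48)/(4) = 2045/192.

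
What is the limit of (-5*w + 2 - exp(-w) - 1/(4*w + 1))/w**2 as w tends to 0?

-33/2

Substitution gives 0/0 (the numerator vanishes to order 2).
Expand each term to order w^2: the coefficient of w^2 in −1/(1 + 4w) is -16 and in −e^(-w) is -1/2.
Lower-order terms cancel with the polynomial part, so the numerator is (-33/2)·w^2 + o(w^2), and the limit is (-33/2)/(1) = -33/2.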